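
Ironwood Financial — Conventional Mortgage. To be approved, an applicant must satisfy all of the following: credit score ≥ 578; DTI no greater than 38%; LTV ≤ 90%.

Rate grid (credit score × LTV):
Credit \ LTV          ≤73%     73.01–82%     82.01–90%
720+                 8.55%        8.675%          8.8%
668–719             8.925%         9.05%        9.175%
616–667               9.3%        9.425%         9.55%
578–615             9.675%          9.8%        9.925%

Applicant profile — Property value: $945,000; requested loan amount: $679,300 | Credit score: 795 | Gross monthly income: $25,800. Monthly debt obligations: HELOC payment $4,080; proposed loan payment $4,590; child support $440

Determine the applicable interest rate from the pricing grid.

8.55%

Credit score 795 ≥ 578; Total monthly debts = (4,080 + 4,590 + 440) = 9,110. DTI: 9,110 ÷ 25,800 = 35.3%, within the 38% cap
LTV = 679,300/945,000 = 71.9% ≤ 90%
Row: 795 falls in 720+. Column: 71.9% falls in ≤73%. Rate = 8.55%.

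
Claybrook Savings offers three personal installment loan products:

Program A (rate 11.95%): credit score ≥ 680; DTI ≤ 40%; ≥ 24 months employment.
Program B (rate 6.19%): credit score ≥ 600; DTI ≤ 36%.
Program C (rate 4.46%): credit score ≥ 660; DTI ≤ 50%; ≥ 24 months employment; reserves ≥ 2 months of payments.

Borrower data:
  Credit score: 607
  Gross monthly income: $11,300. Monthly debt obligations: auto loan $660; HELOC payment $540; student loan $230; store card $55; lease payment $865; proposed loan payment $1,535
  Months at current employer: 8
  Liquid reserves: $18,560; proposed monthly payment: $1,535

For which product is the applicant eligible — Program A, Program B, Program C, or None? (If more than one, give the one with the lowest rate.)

Program B

Total debts = (660 + 540 + 230 + 55 + 865 + 1,535) = 3,885; DTI = 3,885/11,300 = 34.4%.
Reserves = 18,560/1,535 = 12.1 months.
Program A: score 607 < 680; DTI 34.4% ≤ 40%; employment 8 < 24 mo → does not qualify.
Program B: score 607 ≥ 600; DTI 34.4% ≤ 36% → qualifies.
Program C: score 607 < 660; DTI 34.4% ≤ 50%; employment 8 < 24 mo; reserves 12.1 ≥ 2 mo → does not qualify.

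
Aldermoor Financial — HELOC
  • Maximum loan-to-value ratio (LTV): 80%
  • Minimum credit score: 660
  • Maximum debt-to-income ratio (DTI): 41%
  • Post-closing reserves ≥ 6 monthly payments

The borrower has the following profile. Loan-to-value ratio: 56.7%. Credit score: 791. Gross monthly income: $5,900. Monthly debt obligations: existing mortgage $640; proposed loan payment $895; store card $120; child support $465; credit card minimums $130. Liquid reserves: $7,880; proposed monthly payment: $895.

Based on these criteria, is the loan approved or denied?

Approved

LTV 56.7% ≤ 80%
Credit score 791 ≥ 660 (meets)
Total monthly debts = (640 + 895 + 120 + 465 + 130) = 2,250. Debt-to-income = 2,250/5,900 = 38.1% — meets 41% limit
Reserves = 7,880/895 = 8.8 months ≥ 6
All criteria satisfied.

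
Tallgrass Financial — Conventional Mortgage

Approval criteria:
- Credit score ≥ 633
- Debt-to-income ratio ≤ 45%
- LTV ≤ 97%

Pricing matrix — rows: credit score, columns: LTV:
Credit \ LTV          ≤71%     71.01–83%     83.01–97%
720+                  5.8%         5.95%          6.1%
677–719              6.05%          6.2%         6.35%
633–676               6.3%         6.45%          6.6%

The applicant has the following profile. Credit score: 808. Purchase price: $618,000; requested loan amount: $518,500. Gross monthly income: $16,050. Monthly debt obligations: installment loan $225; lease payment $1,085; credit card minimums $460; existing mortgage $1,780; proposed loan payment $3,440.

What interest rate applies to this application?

6.1%

Credit score 808 ≥ 633; Total monthly debts = (225 + 1,085 + 460 + 1,780 + 3,440) = 6,990. DTI = 6,990/16,050 = 43.6% ≤ 45%
Loan-to-value = 518,500/618,000 = 83.9% — pass (97% max)
Score 808 is in the 720+ band; LTV 83.9% is in the 83.01–97% band → 6.1%.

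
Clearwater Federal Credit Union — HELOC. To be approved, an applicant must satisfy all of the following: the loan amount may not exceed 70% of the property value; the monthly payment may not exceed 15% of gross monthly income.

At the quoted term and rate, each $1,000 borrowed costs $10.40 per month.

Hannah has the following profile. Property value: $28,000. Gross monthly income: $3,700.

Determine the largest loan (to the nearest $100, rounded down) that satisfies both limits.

Payment cap: 15% × $3,700 = $555/month.
At $10.40 per $1,000, that supports 555/10.40 × 1,000 ≈ $53,365 → $53,300.
LTV cap: 70% × $28,000 = $19,600 → $19,600.
Binding constraint: loan-to-value.

$19,600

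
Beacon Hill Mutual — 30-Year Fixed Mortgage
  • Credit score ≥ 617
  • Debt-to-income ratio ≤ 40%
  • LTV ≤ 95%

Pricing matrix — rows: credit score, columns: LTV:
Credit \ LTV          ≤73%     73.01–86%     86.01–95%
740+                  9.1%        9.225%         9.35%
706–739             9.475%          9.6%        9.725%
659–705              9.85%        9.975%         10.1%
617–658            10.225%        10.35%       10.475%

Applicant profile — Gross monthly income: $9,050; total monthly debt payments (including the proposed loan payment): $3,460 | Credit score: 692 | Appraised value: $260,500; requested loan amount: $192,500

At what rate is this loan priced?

9.975%

Credit score 692 ≥ 617; DTI = 3,460/9,050 = 38.2% ≤ 40%
Loan-to-value = 192,500/260,500 = 73.9% — pass (95% max)
Credit 692 → row 659–705; LTV 73.9% → column 73.01–86%. Grid cell → 9.975%.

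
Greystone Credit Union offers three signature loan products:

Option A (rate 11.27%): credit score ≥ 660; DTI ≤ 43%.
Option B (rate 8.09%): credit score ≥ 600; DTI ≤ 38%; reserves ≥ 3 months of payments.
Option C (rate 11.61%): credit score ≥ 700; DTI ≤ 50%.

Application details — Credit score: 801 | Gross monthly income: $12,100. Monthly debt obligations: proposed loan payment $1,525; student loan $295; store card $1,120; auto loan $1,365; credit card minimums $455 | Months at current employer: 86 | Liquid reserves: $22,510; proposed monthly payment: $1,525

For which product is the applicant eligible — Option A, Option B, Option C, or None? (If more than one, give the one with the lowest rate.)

Total debts = (1,525 + 295 + 1,120 + 1,365 + 455) = 4,760; DTI = 4,760/12,100 = 39.3%.
Reserves = 22,510/1,525 = 14.8 months.
Option A: score 801 ≥ 660; DTI 39.3% ≤ 43% → qualifies.
Option B: score 801 ≥ 600; DTI 39.3% > 38%; reserves 14.8 ≥ 3 mo → does not qualify.
Option C: score 801 ≥ 700; DTI 39.3% ≤ 50% → qualifies.
Qualifying: Option A, Option C. Lowest rate is 11.27% → Option A.

Option A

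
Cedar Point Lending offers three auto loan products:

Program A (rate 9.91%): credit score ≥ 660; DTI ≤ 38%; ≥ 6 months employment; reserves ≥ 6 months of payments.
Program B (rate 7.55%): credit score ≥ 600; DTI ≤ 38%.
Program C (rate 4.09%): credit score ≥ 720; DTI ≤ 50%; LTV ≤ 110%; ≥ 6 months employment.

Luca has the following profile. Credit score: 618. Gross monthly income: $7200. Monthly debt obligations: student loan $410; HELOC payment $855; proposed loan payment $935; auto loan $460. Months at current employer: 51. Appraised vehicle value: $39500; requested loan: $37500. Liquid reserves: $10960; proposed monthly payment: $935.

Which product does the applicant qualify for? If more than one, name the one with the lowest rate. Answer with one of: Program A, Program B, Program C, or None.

Program B

Total debts = (410 + 855 + 935 + 460) = 2,660; DTI = 2,660/7,200 = 36.9%.
LTV = 37,500/39,500 = 94.9%.
Reserves = 10,960/935 = 11.7 months.
Program A: score 618 < 660; DTI 36.9% ≤ 38%; employment 51 ≥ 6 mo; reserves 11.7 ≥ 6 mo → does not qualify.
Program B: score 618 ≥ 600; DTI 36.9% ≤ 38% → qualifies.
Program C: score 618 < 720; DTI 36.9% ≤ 50%; LTV 94.9% ≤ 110%; employment 51 ≥ 6 mo → does not qualify.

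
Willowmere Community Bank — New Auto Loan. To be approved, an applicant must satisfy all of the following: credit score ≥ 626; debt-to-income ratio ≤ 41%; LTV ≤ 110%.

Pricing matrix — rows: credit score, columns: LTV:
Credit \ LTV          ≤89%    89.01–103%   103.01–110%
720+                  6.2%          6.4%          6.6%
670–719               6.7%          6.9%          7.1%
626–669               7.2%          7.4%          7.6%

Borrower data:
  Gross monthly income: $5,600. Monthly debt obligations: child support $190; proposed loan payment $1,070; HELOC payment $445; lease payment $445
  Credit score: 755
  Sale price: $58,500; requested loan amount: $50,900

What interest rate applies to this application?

Credit score 755 ≥ 626; Total monthly debts = (190 + 1,070 + 445 + 445) = 2,150. DTI: 2,150 ÷ 5,600 = 38.4%, within the 41% cap
LTV: 50,900 ÷ 58,500 = 87%, within 110% cap
Credit 755 → row 720+; LTV 87% → column ≤89%. Grid cell → 6.2%.

6.2%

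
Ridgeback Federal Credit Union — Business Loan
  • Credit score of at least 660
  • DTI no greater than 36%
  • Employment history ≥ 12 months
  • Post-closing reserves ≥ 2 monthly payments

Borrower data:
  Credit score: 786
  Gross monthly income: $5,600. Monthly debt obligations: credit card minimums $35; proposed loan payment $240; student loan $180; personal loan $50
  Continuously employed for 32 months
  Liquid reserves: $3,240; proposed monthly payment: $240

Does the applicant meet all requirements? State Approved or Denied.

Approved

Credit score 786 ≥ 660 (meets)
Total monthly debts = (35 + 240 + 180 + 50) = 505. Debt-to-income = 505/5,600 = 9% — meets 36% limit
Employment 32 ≥ 12 months
Reserves = 3,240/240 = 13.5 months ≥ 2
All criteria satisfied.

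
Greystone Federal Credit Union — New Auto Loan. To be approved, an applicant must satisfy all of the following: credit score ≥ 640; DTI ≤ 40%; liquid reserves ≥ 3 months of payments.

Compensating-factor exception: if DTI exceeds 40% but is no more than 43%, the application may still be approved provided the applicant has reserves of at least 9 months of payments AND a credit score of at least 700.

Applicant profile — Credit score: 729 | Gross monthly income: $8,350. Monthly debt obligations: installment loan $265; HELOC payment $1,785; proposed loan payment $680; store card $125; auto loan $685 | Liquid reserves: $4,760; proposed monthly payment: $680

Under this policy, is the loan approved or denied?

Denied

Credit score 729 ≥ 640 (meets base)
Total debts = (265 + 1,785 + 680 + 125 + 685) = 3,540. DTI = 3,540/8,350 = 42.4% > 40% — standard DTI limit exceeded.
Reserves: 4,760 ÷ 680 = 7.0 months (meets 3-month minimum)
42.4% falls in the override range (40%–43%), so the compensating-factor test applies.
Override check — reserves: 7.0 mo (short of 9); score: 729 (ok).
Override conditions not both satisfied; exception does not apply.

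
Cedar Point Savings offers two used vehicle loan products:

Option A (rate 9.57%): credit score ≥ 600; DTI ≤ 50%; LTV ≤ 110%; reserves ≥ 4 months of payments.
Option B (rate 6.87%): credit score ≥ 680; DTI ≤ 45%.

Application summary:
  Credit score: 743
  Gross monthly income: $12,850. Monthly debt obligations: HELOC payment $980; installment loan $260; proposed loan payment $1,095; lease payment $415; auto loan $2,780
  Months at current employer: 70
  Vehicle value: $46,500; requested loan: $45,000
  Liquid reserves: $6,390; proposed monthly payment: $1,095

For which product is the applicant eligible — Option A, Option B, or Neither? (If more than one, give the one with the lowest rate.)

Total debts = (980 + 260 + 1,095 + 415 + 2,780) = 5,530; DTI = 5,530/12,850 = 43%.
LTV = 45,000/46,500 = 96.8%.
Reserves = 6,390/1,095 = 5.8 months.
Option A: score 743 ≥ 600; DTI 43% ≤ 50%; LTV 96.8% ≤ 110%; reserves 5.8 ≥ 4 mo → qualifies.
Option B: score 743 ≥ 680; DTI 43% ≤ 45% → qualifies.
Qualifying: Option A, Option B. Lowest rate is 6.87% → Option B.

Option B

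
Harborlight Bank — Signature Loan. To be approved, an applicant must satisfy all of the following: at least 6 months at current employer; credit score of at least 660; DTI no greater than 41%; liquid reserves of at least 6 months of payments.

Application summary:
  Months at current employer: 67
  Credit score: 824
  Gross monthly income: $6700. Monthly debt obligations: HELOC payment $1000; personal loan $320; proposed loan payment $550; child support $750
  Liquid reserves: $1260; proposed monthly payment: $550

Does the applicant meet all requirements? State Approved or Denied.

Employment 67 ≥ 6 months
Credit score 824 ≥ 660 (meets)
Total monthly debts = (1,000 + 320 + 550 + 750) = 2,620. DTI = 2,620/6,700 = 39.1% ≤ 41%
Reserves: 1,260 ÷ 550 = 2.3 months (below 6-month minimum)
Fails on reserves.

Denied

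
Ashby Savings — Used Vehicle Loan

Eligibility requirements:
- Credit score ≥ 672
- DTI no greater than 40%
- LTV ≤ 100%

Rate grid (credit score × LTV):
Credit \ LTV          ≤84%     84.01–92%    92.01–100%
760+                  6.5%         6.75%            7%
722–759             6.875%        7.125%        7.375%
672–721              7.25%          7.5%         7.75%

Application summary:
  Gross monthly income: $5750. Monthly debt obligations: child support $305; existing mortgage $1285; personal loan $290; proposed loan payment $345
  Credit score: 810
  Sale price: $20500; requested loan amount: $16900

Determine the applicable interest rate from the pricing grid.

6.5%

Credit score 810 ≥ 672; Total monthly debts = (305 + 1,285 + 290 + 345) = 2,225. Debt-to-income = 2,225/5,750 = 38.7% — meets 40% limit
LTV: 16,900 ÷ 20,500 = 82.4%, within 100% cap
Credit 810 → row 760+; LTV 82.4% → column ≤84%. Grid cell → 6.5%.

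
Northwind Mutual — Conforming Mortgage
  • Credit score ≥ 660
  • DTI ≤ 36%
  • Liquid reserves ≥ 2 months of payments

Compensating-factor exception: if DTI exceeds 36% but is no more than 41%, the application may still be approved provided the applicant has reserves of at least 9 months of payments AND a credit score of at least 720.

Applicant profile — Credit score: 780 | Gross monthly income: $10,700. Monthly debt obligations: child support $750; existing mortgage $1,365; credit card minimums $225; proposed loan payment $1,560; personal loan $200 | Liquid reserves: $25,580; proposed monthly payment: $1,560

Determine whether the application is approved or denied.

Credit score 780 ≥ 660 (meets base)
Total debts = (750 + 1,365 + 225 + 1,560 + 200) = 4,100. DTI: 4,100 ÷ 10,700 = 38.3%, over the 36% base limit.
Reserves: 25,580 ÷ 1,560 = 16.4 months (meets 2-month minimum)
38.3% falls in the override range (36%–41%), so the compensating-factor test applies.
Reserves 16.4 ≥ 9 months; credit score 780 ≥ 720.
Both compensating conditions met → exception applies.

Approved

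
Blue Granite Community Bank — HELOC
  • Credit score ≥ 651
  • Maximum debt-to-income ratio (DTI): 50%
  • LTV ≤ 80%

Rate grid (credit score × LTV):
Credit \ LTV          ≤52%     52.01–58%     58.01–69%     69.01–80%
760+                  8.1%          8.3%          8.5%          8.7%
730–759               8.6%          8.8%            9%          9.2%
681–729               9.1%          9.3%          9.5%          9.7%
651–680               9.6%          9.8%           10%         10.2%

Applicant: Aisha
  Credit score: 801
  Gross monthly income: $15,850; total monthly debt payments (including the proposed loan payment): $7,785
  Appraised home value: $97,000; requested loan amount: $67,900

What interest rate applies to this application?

8.7%

Credit score 801 ≥ 651; DTI: 7,785 ÷ 15,850 = 49.1%, within the 50% cap
Loan-to-value = 67,900/97,000 = 70% — pass (80% max)
Row: 801 falls in 760+. Column: 70% falls in 69.01–80%. Rate = 8.7%.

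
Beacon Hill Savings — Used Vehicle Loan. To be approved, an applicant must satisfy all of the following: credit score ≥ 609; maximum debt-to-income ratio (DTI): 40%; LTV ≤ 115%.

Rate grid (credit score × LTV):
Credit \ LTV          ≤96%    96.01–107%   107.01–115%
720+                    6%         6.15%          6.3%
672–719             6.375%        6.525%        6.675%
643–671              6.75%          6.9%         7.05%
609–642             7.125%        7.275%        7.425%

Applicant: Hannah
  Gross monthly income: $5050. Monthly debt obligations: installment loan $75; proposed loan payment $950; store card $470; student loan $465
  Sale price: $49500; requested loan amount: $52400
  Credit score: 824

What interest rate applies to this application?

6.15%

Credit score 824 ≥ 609; Total monthly debts = (75 + 950 + 470 + 465) = 1,960. Debt-to-income = 1,960/5,050 = 38.8% — meets 40% limit
LTV = 52,400/49,500 = 105.9% ≤ 115%
Row: 824 falls in 720+. Column: 105.9% falls in 96.01–107%. Rate = 6.15%.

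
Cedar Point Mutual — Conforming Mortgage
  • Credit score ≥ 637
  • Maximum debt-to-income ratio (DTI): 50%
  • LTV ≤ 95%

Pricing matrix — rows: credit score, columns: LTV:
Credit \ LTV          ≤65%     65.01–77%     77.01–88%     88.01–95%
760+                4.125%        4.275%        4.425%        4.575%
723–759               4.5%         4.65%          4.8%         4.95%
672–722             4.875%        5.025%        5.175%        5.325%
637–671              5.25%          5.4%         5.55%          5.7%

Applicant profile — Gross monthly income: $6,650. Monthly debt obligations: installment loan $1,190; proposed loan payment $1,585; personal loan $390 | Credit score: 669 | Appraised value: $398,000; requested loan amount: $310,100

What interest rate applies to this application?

Credit score 669 ≥ 637; Total monthly debts = (1,190 + 1,585 + 390) = 3,165. DTI: 3,165 ÷ 6,650 = 47.6%, within the 50% cap
LTV = 310,100/398,000 = 77.9% ≤ 95%
Row: 669 falls in 637–671. Column: 77.9% falls in 77.01–88%. Rate = 5.55%.

5.55%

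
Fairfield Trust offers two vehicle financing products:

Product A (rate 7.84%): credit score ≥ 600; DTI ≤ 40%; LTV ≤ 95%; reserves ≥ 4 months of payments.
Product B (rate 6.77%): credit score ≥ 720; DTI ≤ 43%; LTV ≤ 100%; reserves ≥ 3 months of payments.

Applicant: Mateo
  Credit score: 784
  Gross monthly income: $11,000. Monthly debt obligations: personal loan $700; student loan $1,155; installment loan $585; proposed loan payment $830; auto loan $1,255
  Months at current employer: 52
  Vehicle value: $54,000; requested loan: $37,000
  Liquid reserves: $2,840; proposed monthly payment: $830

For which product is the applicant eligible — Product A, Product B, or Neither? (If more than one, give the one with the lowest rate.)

Total debts = (700 + 1,155 + 585 + 830 + 1,255) = 4,525; DTI = 4,525/11,000 = 41.1%.
LTV = 37,000/54,000 = 68.5%.
Reserves = 2,840/830 = 3.4 months.
Product A: score 784 ≥ 600; DTI 41.1% > 40%; LTV 68.5% ≤ 95%; reserves 3.4 < 4 mo → does not qualify.
Product B: score 784 ≥ 720; DTI 41.1% ≤ 43%; LTV 68.5% ≤ 100%; reserves 3.4 ≥ 3 mo → qualifies.

Product B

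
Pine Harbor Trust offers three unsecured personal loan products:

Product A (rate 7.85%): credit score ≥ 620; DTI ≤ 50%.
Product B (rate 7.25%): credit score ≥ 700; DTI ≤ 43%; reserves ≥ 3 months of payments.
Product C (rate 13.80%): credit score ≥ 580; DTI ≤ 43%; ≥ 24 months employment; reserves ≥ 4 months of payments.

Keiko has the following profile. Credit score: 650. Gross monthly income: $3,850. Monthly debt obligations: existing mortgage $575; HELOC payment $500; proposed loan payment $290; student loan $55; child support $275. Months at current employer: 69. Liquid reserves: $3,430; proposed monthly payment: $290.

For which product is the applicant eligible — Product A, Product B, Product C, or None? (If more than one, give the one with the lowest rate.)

Total debts = (575 + 500 + 290 + 55 + 275) = 1,695; DTI = 1,695/3,850 = 44%.
Reserves = 3,430/290 = 11.8 months.
Product A: score 650 ≥ 620; DTI 44% ≤ 50% → qualifies.
Product B: score 650 < 700; DTI 44% > 43%; reserves 11.8 ≥ 3 mo → does not qualify.
Product C: score 650 ≥ 580; DTI 44% > 43%; employment 69 ≥ 24 mo; reserves 11.8 ≥ 4 mo → does not qualify.

Product A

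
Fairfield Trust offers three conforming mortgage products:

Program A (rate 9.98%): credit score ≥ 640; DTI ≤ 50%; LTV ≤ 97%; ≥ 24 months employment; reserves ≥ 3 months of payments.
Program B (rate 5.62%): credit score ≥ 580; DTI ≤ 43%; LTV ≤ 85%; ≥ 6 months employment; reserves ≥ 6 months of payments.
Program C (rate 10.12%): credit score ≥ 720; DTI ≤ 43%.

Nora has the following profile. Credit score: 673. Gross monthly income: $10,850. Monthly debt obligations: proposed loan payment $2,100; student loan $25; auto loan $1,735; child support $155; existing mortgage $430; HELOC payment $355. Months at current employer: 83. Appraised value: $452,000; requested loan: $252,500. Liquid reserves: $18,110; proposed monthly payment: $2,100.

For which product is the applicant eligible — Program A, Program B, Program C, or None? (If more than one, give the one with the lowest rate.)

Program A

Total debts = (2,100 + 25 + 1,735 + 155 + 430 + 355) = 4,800; DTI = 4,800/10,850 = 44.2%.
LTV = 252,500/452,000 = 55.9%.
Reserves = 18,110/2,100 = 8.6 months.
Program A: score 673 ≥ 640; DTI 44.2% ≤ 50%; LTV 55.9% ≤ 97%; employment 83 ≥ 24 mo; reserves 8.6 ≥ 3 mo → qualifies.
Program B: score 673 ≥ 580; DTI 44.2% > 43%; LTV 55.9% ≤ 85%; employment 83 ≥ 6 mo; reserves 8.6 ≥ 6 mo → does not qualify.
Program C: score 673 < 720; DTI 44.2% > 43% → does not qualify.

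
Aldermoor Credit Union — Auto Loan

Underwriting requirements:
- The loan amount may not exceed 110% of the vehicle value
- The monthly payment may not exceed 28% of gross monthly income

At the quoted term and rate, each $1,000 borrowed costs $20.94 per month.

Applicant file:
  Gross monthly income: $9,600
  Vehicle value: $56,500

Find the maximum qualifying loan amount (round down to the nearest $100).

$62,100

Payment cap: 28% × $9,600 = $2,688/month.
At $20.94 per $1,000, that supports 2,688/20.94 × 1,000 ≈ $128,366 → $128,300.
LTV cap: 110% × $56,500 = $62,150 → $62,100.
Binding constraint: loan-to-value.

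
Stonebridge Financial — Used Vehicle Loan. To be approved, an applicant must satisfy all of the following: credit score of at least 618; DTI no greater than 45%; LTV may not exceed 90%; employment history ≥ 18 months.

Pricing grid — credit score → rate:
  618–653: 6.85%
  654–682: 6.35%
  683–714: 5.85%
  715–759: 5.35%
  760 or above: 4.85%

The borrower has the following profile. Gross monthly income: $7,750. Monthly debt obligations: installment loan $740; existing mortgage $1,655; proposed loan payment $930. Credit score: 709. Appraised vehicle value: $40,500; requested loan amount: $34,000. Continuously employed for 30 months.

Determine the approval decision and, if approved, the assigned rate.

Approved at 5.85%

Credit score 709 ≥ 618 (meets minimum)
Total monthly debts = (740 + 1,655 + 930) = 3,325. DTI: 3,325 ÷ 7,750 = 42.9%, within the 45% cap
LTV: 34,000 ÷ 40,500 = 84%, within 90% cap
Employment 30 ≥ 18 months
All requirements met. Score 709 falls in the 683–714 tier → 5.85%.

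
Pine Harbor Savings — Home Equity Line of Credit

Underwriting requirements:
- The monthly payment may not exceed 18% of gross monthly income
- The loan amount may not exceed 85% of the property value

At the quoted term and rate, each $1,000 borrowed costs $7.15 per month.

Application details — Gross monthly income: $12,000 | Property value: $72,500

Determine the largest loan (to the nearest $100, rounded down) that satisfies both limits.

$61,600

Payment cap: 18% × $12,000 = $2,160/month.
At $7.15 per $1,000, that supports 2,160/7.15 × 1,000 ≈ $302,097 → $302,000.
LTV cap: 85% × $72,500 = $61,625 → $61,600.
Binding constraint: loan-to-value.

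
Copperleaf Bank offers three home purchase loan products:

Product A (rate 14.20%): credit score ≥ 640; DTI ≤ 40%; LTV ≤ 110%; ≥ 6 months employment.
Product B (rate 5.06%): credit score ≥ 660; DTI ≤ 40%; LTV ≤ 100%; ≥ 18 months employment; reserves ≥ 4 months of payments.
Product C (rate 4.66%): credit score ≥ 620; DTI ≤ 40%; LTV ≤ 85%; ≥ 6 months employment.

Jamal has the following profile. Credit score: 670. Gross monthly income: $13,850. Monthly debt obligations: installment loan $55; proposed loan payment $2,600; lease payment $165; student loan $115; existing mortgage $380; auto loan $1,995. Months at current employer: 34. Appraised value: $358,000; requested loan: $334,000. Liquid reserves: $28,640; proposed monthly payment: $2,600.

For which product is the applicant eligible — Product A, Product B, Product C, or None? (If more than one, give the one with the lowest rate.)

Product B

Total debts = (55 + 2,600 + 165 + 115 + 380 + 1,995) = 5,310; DTI = 5,310/13,850 = 38.3%.
LTV = 334,000/358,000 = 93.3%.
Reserves = 28,640/2,600 = 11.0 months.
Product A: score 670 ≥ 640; DTI 38.3% ≤ 40%; LTV 93.3% ≤ 110%; employment 34 ≥ 6 mo → qualifies.
Product B: score 670 ≥ 660; DTI 38.3% ≤ 40%; LTV 93.3% ≤ 100%; employment 34 ≥ 18 mo; reserves 11.0 ≥ 4 mo → qualifies.
Product C: score 670 ≥ 620; DTI 38.3% ≤ 40%; LTV 93.3% > 85%; employment 34 ≥ 6 mo → does not qualify.
Qualifying: Product A, Product B. Lowest rate is 5.06% → Product B.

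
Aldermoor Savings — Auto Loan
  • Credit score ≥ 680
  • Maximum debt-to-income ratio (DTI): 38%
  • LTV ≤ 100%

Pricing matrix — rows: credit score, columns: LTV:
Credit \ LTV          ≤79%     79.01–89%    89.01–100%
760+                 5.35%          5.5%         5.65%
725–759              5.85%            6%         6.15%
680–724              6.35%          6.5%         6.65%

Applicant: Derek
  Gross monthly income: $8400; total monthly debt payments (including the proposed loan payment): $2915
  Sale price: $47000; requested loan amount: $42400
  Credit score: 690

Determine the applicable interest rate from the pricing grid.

6.65%

Credit score 690 ≥ 680; Debt-to-income = 2,915/8,400 = 34.7% — meets 38% limit
LTV = 42,400/47,000 = 90.2% ≤ 100%
Score 690 is in the 680–724 band; LTV 90.2% is in the 89.01–100% band → 6.65%.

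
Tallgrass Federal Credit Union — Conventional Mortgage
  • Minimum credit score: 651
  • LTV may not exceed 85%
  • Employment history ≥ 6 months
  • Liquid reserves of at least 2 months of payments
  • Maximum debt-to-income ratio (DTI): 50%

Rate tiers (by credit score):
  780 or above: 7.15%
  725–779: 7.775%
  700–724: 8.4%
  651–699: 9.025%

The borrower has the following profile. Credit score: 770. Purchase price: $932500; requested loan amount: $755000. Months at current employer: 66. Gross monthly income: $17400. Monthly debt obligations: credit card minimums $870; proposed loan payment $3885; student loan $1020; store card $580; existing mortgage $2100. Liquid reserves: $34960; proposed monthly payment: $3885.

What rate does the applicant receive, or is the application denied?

Credit score 770 ≥ 651 (meets minimum)
Total monthly debts = (870 + 3,885 + 1,020 + 580 + 2,100) = 8,455. DTI = 8,455/17,400 = 48.6% ≤ 50%
Liquid reserves cover 34,960/3,885 = 9.0 months — ≥ 2 required
Employment 66 ≥ 6 months
LTV = 755,000/932,500 = 81% ≤ 85%
All requirements met. Score 770 falls in the 725–779 tier → 7.775%.

Approved at 7.775%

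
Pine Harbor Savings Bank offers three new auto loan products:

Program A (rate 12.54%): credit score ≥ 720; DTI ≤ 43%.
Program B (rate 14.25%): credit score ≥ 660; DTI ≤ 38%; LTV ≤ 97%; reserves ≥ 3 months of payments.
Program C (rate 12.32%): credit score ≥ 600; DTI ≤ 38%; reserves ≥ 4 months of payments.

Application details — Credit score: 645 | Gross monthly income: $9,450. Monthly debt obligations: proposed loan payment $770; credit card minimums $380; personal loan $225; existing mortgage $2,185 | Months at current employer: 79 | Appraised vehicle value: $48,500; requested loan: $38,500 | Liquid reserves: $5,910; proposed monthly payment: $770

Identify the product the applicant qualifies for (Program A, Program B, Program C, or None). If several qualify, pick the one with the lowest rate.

Total debts = (770 + 380 + 225 + 2,185) = 3,560; DTI = 3,560/9,450 = 37.7%.
LTV = 38,500/48,500 = 79.4%.
Reserves = 5,910/770 = 7.7 months.
Program A: score 645 < 720; DTI 37.7% ≤ 43% → does not qualify.
Program B: score 645 < 660; DTI 37.7% ≤ 38%; LTV 79.4% ≤ 97%; reserves 7.7 ≥ 3 mo → does not qualify.
Program C: score 645 ≥ 600; DTI 37.7% ≤ 38%; reserves 7.7 ≥ 4 mo → qualifies.

Program C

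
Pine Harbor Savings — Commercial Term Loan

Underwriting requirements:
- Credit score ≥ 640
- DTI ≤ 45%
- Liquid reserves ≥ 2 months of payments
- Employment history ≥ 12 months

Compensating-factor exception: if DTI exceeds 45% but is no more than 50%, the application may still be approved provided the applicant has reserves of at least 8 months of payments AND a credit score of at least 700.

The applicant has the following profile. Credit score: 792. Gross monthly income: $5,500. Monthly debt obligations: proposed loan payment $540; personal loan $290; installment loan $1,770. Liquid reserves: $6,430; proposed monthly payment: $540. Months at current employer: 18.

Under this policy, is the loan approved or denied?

Approved

Credit score 792 ≥ 640 (meets base)
Total debts = (540 + 290 + 1,770) = 2,600. DTI: 2,600 ÷ 5,500 = 47.3%, over the 45% base limit.
Liquid reserves cover 6,430/540 = 11.9 months — ≥ 2 required
Employment 18 ≥ 12 months
DTI 47.3% is within the 45%–50% exception band; checking compensating factors.
Reserves 11.9 ≥ 8 months; credit score 792 ≥ 700.
Both override conditions satisfied; DTI exception granted.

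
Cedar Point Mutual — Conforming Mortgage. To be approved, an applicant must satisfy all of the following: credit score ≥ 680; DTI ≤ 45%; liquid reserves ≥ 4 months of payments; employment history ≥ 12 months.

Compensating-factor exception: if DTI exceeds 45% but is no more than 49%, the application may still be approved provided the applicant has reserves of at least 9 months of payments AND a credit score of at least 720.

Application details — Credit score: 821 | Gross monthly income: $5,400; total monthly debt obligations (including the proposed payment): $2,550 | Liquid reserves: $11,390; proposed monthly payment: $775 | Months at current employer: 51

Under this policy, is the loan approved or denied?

Approved

Credit score 821 ≥ 680 (meets base)
DTI = 2,550/5,400 = 47.2% > 45% — standard DTI limit exceeded.
Liquid reserves cover 11,390/775 = 14.7 months — ≥ 4 required
Employment 51 ≥ 12 months
47.2% falls in the override range (45%–49%), so the compensating-factor test applies.
Reserves 14.7 ≥ 9 months; credit score 821 ≥ 720.
Both compensating conditions met → exception applies.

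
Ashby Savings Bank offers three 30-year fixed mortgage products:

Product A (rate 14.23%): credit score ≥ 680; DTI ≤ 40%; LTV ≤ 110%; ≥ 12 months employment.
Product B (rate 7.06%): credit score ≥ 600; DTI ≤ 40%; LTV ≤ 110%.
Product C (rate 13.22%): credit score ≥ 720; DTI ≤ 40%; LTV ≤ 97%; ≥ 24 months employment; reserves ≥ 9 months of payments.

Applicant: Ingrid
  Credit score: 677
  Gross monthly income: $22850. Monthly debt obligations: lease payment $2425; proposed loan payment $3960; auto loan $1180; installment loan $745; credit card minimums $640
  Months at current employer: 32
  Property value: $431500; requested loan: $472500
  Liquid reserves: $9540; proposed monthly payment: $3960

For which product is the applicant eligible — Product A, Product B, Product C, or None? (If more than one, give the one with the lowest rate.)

Total debts = (2,425 + 3,960 + 1,180 + 745 + 640) = 8,950; DTI = 8,950/22,850 = 39.2%.
LTV = 472,500/431,500 = 109.5%.
Reserves = 9,540/3,960 = 2.4 months.
Product A: score 677 < 680; DTI 39.2% ≤ 40%; LTV 109.5% ≤ 110%; employment 32 ≥ 12 mo → does not qualify.
Product B: score 677 ≥ 600; DTI 39.2% ≤ 40%; LTV 109.5% ≤ 110% → qualifies.
Product C: score 677 < 720; DTI 39.2% ≤ 40%; LTV 109.5% > 97%; employment 32 ≥ 24 mo; reserves 2.4 < 9 mo → does not qualify.

Product B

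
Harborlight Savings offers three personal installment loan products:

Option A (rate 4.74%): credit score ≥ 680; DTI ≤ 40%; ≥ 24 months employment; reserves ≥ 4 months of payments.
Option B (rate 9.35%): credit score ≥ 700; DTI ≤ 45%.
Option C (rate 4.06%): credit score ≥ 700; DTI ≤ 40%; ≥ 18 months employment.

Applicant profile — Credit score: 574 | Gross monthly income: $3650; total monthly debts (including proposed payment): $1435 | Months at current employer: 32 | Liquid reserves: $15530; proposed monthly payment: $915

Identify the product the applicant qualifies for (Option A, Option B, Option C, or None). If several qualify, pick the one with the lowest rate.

DTI = 1,435/3,650 = 39.3%.
Reserves = 15,530/915 = 17.0 months.
Option A: score 574 < 680; DTI 39.3% ≤ 40%; employment 32 ≥ 24 mo; reserves 17.0 ≥ 4 mo → does not qualify.
Option B: score 574 < 700; DTI 39.3% ≤ 45% → does not qualify.
Option C: score 574 < 700; DTI 39.3% ≤ 40%; employment 32 ≥ 18 mo → does not qualify.

None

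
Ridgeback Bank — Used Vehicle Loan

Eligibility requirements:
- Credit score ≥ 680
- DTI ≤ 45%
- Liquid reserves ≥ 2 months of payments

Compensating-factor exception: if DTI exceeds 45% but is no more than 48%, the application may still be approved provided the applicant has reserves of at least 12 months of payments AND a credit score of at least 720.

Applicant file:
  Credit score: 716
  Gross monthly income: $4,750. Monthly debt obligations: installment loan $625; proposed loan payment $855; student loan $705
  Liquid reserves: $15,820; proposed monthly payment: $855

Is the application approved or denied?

Denied

Credit score 716 ≥ 680 (meets base)
Total debts = (625 + 855 + 705) = 2,185. DTI = 2,185/4,750 = 46% > 45% — standard DTI limit exceeded.
Reserves: 15,820 ÷ 855 = 18.5 months (meets 2-month minimum)
46% falls in the override range (45%–48%), so the compensating-factor test applies.
Override check — reserves: 18.5 mo (ok); score: 716 (below 720).
Override conditions not both satisfied; exception does not apply.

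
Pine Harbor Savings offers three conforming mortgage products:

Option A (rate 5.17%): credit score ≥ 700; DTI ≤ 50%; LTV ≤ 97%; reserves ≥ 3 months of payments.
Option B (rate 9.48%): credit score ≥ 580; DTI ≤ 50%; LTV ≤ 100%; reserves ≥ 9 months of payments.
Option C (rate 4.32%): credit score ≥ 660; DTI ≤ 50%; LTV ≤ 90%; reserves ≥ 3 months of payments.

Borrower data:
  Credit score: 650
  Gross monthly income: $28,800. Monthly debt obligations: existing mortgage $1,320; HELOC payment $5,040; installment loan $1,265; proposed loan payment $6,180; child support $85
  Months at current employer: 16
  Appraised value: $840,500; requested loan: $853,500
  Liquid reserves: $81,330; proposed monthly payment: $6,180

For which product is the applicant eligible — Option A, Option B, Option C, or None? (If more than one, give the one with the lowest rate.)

Total debts = (1,320 + 5,040 + 1,265 + 6,180 + 85) = 13,890; DTI = 13,890/28,800 = 48.2%.
LTV = 853,500/840,500 = 101.5%.
Reserves = 81,330/6,180 = 13.2 months.
Option A: score 650 < 700; DTI 48.2% ≤ 50%; LTV 101.5% > 97%; reserves 13.2 ≥ 3 mo → does not qualify.
Option B: score 650 ≥ 580; DTI 48.2% ≤ 50%; LTV 101.5% > 100%; reserves 13.2 ≥ 9 mo → does not qualify.
Option C: score 650 < 660; DTI 48.2% ≤ 50%; LTV 101.5% > 90%; reserves 13.2 ≥ 3 mo → does not qualify.

None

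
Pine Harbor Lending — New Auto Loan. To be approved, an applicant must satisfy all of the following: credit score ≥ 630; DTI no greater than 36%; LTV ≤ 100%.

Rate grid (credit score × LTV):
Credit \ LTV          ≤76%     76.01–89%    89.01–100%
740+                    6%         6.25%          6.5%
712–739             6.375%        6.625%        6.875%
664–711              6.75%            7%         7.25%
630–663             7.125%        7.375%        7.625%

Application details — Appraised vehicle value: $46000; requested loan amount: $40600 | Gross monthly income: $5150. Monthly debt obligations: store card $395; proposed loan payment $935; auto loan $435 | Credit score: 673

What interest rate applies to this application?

Credit score 673 ≥ 630; Total monthly debts = (395 + 935 + 435) = 1,765. DTI: 1,765 ÷ 5,150 = 34.3%, within the 36% cap
LTV: 40,600 ÷ 46,000 = 88.3%, within 100% cap
Credit 673 → row 664–711; LTV 88.3% → column 76.01–89%. Grid cell → 7%.

7%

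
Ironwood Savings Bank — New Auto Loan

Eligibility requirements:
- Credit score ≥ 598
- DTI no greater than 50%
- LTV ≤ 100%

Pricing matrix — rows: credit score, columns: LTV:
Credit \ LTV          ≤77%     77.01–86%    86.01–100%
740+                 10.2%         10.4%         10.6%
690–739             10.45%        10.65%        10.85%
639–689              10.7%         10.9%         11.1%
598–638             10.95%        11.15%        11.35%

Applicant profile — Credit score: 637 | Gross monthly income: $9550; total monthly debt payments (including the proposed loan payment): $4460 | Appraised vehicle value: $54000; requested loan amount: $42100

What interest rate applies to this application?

11.15%

Credit score 637 ≥ 598; DTI = 4,460/9,550 = 46.7% ≤ 50%
LTV: 42,100 ÷ 54,000 = 78%, within 100% cap
Score 637 is in the 598–638 band; LTV 78% is in the 77.01–86% band → 11.15%.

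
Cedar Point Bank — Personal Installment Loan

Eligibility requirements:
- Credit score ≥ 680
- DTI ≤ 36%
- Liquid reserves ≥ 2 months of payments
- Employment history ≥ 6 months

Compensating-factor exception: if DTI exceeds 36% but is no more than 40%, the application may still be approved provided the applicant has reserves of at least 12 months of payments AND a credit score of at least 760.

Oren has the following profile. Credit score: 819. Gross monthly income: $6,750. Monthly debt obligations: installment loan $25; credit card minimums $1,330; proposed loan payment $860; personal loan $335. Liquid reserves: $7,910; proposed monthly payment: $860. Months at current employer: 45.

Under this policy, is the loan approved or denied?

Denied

Credit score 819 ≥ 680 (meets base)
Total debts = (25 + 1,330 + 860 + 335) = 2,550. DTI = 2,550/6,750 = 37.8% > 36% — standard DTI limit exceeded.
Liquid reserves cover 7,910/860 = 9.2 months — ≥ 2 required
Employment 45 ≥ 6 months
37.8% falls in the override range (36%–40%), so the compensating-factor test applies.
Override check — reserves: 9.2 mo (short of 12); score: 819 (ok).
Override conditions not both satisfied; exception does not apply.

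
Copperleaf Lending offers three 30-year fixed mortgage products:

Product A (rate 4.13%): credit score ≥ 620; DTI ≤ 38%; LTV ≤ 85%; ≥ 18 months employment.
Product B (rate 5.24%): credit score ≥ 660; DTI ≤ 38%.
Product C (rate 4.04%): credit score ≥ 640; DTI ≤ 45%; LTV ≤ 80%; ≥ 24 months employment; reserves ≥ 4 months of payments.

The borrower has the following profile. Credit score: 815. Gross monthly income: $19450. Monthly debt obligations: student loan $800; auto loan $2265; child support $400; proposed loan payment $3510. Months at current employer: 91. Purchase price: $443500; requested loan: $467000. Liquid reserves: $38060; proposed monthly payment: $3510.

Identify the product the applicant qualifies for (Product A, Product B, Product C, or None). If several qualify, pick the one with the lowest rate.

Product B

Total debts = (800 + 2,265 + 400 + 3,510) = 6,975; DTI = 6,975/19,450 = 35.9%.
LTV = 467,000/443,500 = 105.3%.
Reserves = 38,060/3,510 = 10.8 months.
Product A: score 815 ≥ 620; DTI 35.9% ≤ 38%; LTV 105.3% > 85%; employment 91 ≥ 18 mo → does not qualify.
Product B: score 815 ≥ 660; DTI 35.9% ≤ 38% → qualifies.
Product C: score 815 ≥ 640; DTI 35.9% ≤ 45%; LTV 105.3% > 80%; employment 91 ≥ 24 mo; reserves 10.8 ≥ 4 mo → does not qualify.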